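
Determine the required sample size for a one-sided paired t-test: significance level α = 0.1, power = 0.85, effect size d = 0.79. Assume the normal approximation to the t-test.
n = 9 pairs

Sample size formula (paired t-test, normal approximation):
n = ((z_α + z_β) / d)²

z_α = 1.282 (for α = 0.1, one-sided)
z_β = 1.036 (for power = 0.85)
d = 0.79

n = ((1.282 + 1.036) / 0.79)²
n = (2.934)²
n ≈ 8.61
Round up to the next whole number: n = 9 pairs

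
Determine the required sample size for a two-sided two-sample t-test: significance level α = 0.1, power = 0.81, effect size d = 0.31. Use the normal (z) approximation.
n = 133 per group

Sample size formula (two-sample t-test, normal approximation):
n = 2 · ((z_{α/2} + z_β) / d)²

z_{α/2} = 1.645 (for α = 0.1, two-sided)
z_β = 0.878 (for power = 0.81)
d = 0.31

n = 2 · ((1.645 + 0.878) / 0.31)²
n = 2 · (8.139)²
n ≈ 132.49
Round up to the next whole number: n = 133 per group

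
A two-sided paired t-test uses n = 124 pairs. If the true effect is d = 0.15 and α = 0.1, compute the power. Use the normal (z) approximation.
Power ≈ 0.51

Power calculation (paired t-test, normal approximation):
z_β = d · √n - z_{α/2}
z_β = 0.15 · √124 - 1.645
z_β = 0.15 · 11.136 - 1.645
z_β = 0.025

Power = Φ(z_β) = Φ(0.025) ≈ 0.510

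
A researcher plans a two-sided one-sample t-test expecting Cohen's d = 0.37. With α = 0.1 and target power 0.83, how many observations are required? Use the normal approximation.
n = 50

Sample size formula (one-sample t-test, normal approximation):
n = ((z_{α/2} + z_β) / d)²

z_{α/2} = 1.645 (for α = 0.1, two-sided)
z_β = 0.954 (for power = 0.83)
d = 0.37

n = ((1.645 + 0.954) / 0.37)²
n = (7.024)²
n ≈ 49.34
Round up to the next whole number: n = 50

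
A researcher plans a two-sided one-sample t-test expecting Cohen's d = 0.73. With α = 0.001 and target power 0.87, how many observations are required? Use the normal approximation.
n = 37

Sample size formula (one-sample t-test, normal approximation):
n = ((z_{α/2} + z_β) / d)²

z_{α/2} = 3.291 (for α = 0.001, two-sided)
z_β = 1.126 (for power = 0.87)
d = 0.73

n = ((3.291 + 1.126) / 0.73)²
n = (6.051)²
n ≈ 36.61
Round up to the next whole number: n = 37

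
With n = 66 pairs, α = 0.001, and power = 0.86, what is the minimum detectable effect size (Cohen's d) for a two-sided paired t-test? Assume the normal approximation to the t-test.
d ≈ 0.54

Minimum detectable effect (paired t-test, normal approximation):
d = (z_{α/2} + z_β) / √n
d = (3.291 + 1.080) / √66
d = 4.371 / 8.124
d ≈ 0.54

By Cohen's convention (0.2 small / 0.5 medium / 0.8 large): medium effect.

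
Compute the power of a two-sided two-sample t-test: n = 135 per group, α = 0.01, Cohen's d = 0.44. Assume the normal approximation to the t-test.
Power ≈ 0.85

Power calculation (two-sample t-test, normal approximation):
z_β = d · √(n/2) - z_{α/2}
z_β = 0.44 · √(135/2) - 2.576
z_β = 0.44 · 8.216 - 2.576
z_β = 1.039

Power = Φ(z_β) = Φ(1.039) ≈ 0.851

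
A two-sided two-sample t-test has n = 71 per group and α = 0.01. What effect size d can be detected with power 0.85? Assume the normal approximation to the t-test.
d ≈ 0.61

Minimum detectable effect (two-sample t-test, normal approximation):
d = (z_{α/2} + z_β) / √(n/2)
d = (2.576 + 1.036) / √(71/2)
d = 3.612 / 5.958
d ≈ 0.61

By Cohen's convention (0.2 small / 0.5 medium / 0.8 large): medium effect.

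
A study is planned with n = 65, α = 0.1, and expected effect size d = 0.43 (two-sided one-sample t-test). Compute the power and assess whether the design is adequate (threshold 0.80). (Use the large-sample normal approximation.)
Power ≈ 0.97; the study is adequately powered (power ≥ 0.80)

Power calculation (one-sample t-test, normal approximation):
z_β = d · √n - z_{α/2}
z_β = 0.43 · √65 - 1.645
z_β = 0.43 · 8.062 - 1.645
z_β = 1.822

Power = Φ(z_β) = Φ(1.822) ≈ 0.966

Effect size d = 0.43 is small by Cohen's convention (0.2/0.5/0.8).

Threshold: power ≥ 0.80 is conventionally adequate.
Power ≈ 0.97 → the study is adequately powered (power ≥ 0.80).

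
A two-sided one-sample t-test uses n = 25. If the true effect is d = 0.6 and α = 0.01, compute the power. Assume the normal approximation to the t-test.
Power ≈ 0.66

Power calculation (one-sample t-test, normal approximation):
z_β = d · √n - z_{α/2}
z_β = 0.6 · √25 - 2.576
z_β = 0.6 · 5.000 - 2.576
z_β = 0.424

Power = Φ(z_β) = Φ(0.424) ≈ 0.664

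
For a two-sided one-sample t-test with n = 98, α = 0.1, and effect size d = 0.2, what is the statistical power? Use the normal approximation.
Power ≈ 0.63

Power calculation (one-sample t-test, normal approximation):
z_β = d · √n - z_{α/2}
z_β = 0.2 · √98 - 1.645
z_β = 0.2 · 9.899 - 1.645
z_β = 0.335

Power = Φ(z_β) = Φ(0.335) ≈ 0.631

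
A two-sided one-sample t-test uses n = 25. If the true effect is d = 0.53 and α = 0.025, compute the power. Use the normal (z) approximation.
Power ≈ 0.66

Power calculation (one-sample t-test, normal approximation):
z_β = d · √n - z_{α/2}
z_β = 0.53 · √25 - 2.241
z_β = 0.53 · 5.000 - 2.241
z_β = 0.409

Power = Φ(z_β) = Φ(0.409) ≈ 0.659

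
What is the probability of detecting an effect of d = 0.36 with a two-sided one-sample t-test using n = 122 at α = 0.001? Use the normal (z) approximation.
Power ≈ 0.75

Power calculation (one-sample t-test, normal approximation):
z_β = d · √n - z_{α/2}
z_β = 0.36 · √122 - 3.291
z_β = 0.36 · 11.045 - 3.291
z_β = 0.686

Power = Φ(z_β) = Φ(0.686) ≈ 0.754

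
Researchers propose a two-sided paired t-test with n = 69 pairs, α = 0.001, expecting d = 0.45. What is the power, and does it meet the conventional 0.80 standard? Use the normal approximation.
Power ≈ 0.67; the study is underpowered (power < 0.80)

Power calculation (paired t-test, normal approximation):
z_β = d · √n - z_{α/2}
z_β = 0.45 · √69 - 3.291
z_β = 0.45 · 8.307 - 3.291
z_β = 0.447

Power = Φ(z_β) = Φ(0.447) ≈ 0.673

Effect size d = 0.45 is small by Cohen's convention (0.2/0.5/0.8).

Threshold: power ≥ 0.80 is conventionally adequate.
Power ≈ 0.67 → the study is underpowered (power < 0.80).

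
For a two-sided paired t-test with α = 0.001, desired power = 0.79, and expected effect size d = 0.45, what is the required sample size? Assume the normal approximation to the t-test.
n = 83 pairs

Sample size formula (paired t-test, normal approximation):
n = ((z_{α/2} + z_β) / d)²

z_{α/2} = 3.291 (for α = 0.001, two-sided)
z_β = 0.806 (for power = 0.79)
d = 0.45

n = ((3.291 + 0.806) / 0.45)²
n = (9.104)²
n ≈ 82.88
Round up to the next whole number: n = 83 pairs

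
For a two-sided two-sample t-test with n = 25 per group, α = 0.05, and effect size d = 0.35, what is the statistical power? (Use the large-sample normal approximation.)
Power ≈ 0.23

Power calculation (two-sample t-test, normal approximation):
z_β = d · √(n/2) - z_{α/2}
z_β = 0.35 · √(25/2) - 1.960
z_β = 0.35 · 3.536 - 1.960
z_β = -0.723

Power = Φ(z_β) = Φ(-0.723) ≈ 0.235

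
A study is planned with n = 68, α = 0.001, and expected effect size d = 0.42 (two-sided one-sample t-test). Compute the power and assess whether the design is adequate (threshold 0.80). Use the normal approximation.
Power ≈ 0.57; the study is underpowered (power < 0.80)

Power calculation (one-sample t-test, normal approximation):
z_β = d · √n - z_{α/2}
z_β = 0.42 · √68 - 3.291
z_β = 0.42 · 8.246 - 3.291
z_β = 0.173

Power = Φ(z_β) = Φ(0.173) ≈ 0.569

Effect size d = 0.42 is small by Cohen's convention (0.2/0.5/0.8).

Threshold: power ≥ 0.80 is conventionally adequate.
Power ≈ 0.57 → the study is underpowered (power < 0.80).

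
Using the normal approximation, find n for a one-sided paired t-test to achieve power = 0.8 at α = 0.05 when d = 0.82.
n = 10 pairs

Sample size formula (paired t-test, normal approximation):
n = ((z_α + z_β) / d)²

z_α = 1.645 (for α = 0.05, one-sided)
z_β = 0.842 (for power = 0.8)
d = 0.82

n = ((1.645 + 0.842) / 0.82)²
n = (3.033)²
n ≈ 9.20
Round up to the next whole number: n = 10 pairs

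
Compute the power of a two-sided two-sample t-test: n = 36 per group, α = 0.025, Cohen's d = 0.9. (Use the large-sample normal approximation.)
Power ≈ 0.94

Power calculation (two-sample t-test, normal approximation):
z_β = d · √(n/2) - z_{α/2}
z_β = 0.9 · √(36/2) - 2.241
z_β = 0.9 · 4.243 - 2.241
z_β = 1.577

Power = Φ(z_β) = Φ(1.577) ≈ 0.943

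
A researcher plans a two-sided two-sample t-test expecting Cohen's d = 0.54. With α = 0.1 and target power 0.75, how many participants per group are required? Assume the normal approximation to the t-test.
n = 37 per group

Sample size formula (two-sample t-test, normal approximation):
n = 2 · ((z_{α/2} + z_β) / d)²

z_{α/2} = 1.645 (for α = 0.1, two-sided)
z_β = 0.674 (for power = 0.75)
d = 0.54

n = 2 · ((1.645 + 0.674) / 0.54)²
n = 2 · (4.294)²
n ≈ 36.88
Round up to the next whole number: n = 37 per group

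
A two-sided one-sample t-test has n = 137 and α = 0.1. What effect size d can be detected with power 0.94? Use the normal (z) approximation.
d ≈ 0.27

Minimum detectable effect (one-sample t-test, normal approximation):
d = (z_{α/2} + z_β) / √n
d = (1.645 + 1.555) / √137
d = 3.200 / 11.705
d ≈ 0.27

By Cohen's convention (0.2 small / 0.5 medium / 0.8 large): small effect.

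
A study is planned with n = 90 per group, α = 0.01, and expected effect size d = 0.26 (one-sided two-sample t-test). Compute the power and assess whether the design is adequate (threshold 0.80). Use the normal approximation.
Power ≈ 0.28; the study is underpowered (power < 0.80)

Power calculation (two-sample t-test, normal approximation):
z_β = d · √(n/2) - z_α
z_β = 0.26 · √(90/2) - 2.326
z_β = 0.26 · 6.708 - 2.326
z_β = -0.582

Power = Φ(z_β) = Φ(-0.582) ≈ 0.280

Effect size d = 0.26 is small by Cohen's convention (0.2/0.5/0.8).

Threshold: power ≥ 0.80 is conventionally adequate.
Power ≈ 0.28 → the study is underpowered (power < 0.80).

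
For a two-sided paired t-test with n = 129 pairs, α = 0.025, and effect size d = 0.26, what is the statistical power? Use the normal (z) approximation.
Power ≈ 0.76

Power calculation (paired t-test, normal approximation):
z_β = d · √n - z_{α/2}
z_β = 0.26 · √129 - 2.241
z_β = 0.26 · 11.358 - 2.241
z_β = 0.712

Power = Φ(z_β) = Φ(0.712) ≈ 0.762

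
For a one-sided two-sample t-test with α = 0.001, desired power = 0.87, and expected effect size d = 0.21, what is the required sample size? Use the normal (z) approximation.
n = 807 per group

Sample size formula (two-sample t-test, normal approximation):
n = 2 · ((z_α + z_β) / d)²

z_α = 3.090 (for α = 0.001, one-sided)
z_β = 1.126 (for power = 0.87)
d = 0.21

n = 2 · ((3.090 + 1.126) / 0.21)²
n = 2 · (20.076)²
n ≈ 806.09
Round up to the next whole number: n = 807 per group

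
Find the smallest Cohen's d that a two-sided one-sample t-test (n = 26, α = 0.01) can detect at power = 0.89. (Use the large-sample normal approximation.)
d ≈ 0.75

Minimum detectable effect (one-sample t-test, normal approximation):
d = (z_{α/2} + z_β) / √n
d = (2.576 + 1.227) / √26
d = 3.802 / 5.099
d ≈ 0.75

By Cohen's convention (0.2 small / 0.5 medium / 0.8 large): medium effect.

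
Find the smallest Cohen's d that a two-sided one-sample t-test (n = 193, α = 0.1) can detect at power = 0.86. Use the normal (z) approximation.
d ≈ 0.20

Minimum detectable effect (one-sample t-test, normal approximation):
d = (z_{α/2} + z_β) / √n
d = (1.645 + 1.080) / √193
d = 2.725 / 13.892
d ≈ 0.20

By Cohen's convention (0.2 small / 0.5 medium / 0.8 large): small effect.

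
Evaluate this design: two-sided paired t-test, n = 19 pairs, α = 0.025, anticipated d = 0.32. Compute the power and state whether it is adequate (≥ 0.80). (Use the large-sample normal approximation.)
Power ≈ 0.20; the study is underpowered (power < 0.80)

Power calculation (paired t-test, normal approximation):
z_β = d · √n - z_{α/2}
z_β = 0.32 · √19 - 2.241
z_β = 0.32 · 4.359 - 2.241
z_β = -0.847

Power = Φ(z_β) = Φ(-0.847) ≈ 0.199

Effect size d = 0.32 is small by Cohen's convention (0.2/0.5/0.8).

Threshold: power ≥ 0.80 is conventionally adequate.
Power ≈ 0.20 → the study is underpowered (power < 0.80).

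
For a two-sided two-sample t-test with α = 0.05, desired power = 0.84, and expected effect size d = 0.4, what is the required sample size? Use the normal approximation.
n = 110 per group

Sample size formula (two-sample t-test, normal approximation):
n = 2 · ((z_{α/2} + z_β) / d)²

z_{α/2} = 1.960 (for α = 0.05, two-sided)
z_β = 0.994 (for power = 0.84)
d = 0.4

n = 2 · ((1.960 + 0.994) / 0.4)²
n = 2 · (7.385)²
n ≈ 109.08
Round up to the next whole number: n = 110 per group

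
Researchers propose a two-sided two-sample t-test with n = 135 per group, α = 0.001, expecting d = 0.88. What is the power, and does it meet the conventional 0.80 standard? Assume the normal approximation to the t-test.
Power ≈ 1.00; the study is adequately powered (power ≥ 0.80)

Power calculation (two-sample t-test, normal approximation):
z_β = d · √(n/2) - z_{α/2}
z_β = 0.88 · √(135/2) - 3.291
z_β = 0.88 · 8.216 - 3.291
z_β = 3.939

Power = Φ(z_β) = Φ(3.939) ≈ 1.000

Effect size d = 0.88 is large by Cohen's convention (0.2/0.5/0.8).

Threshold: power ≥ 0.80 is conventionally adequate.
Power ≈ 1.00 → the study is adequately powered (power ≥ 0.80).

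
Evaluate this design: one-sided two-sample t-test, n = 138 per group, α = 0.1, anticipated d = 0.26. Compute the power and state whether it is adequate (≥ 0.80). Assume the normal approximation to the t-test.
Power ≈ 0.81; the study is adequately powered (power ≥ 0.80)

Power calculation (two-sample t-test, normal approximation):
z_β = d · √(n/2) - z_α
z_β = 0.26 · √(138/2) - 1.282
z_β = 0.26 · 8.307 - 1.282
z_β = 0.878

Power = Φ(z_β) = Φ(0.878) ≈ 0.810

Effect size d = 0.26 is small by Cohen's convention (0.2/0.5/0.8).

Threshold: power ≥ 0.80 is conventionally adequate.
Power ≈ 0.81 → the study is adequately powered (power ≥ 0.80).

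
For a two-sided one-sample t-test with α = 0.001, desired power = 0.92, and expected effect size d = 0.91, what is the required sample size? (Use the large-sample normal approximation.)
n = 27

Sample size formula (one-sample t-test, normal approximation):
n = ((z_{α/2} + z_β) / d)²

z_{α/2} = 3.291 (for α = 0.001, two-sided)
z_β = 1.405 (for power = 0.92)
d = 0.91

n = ((3.291 + 1.405) / 0.91)²
n = (5.160)²
n ≈ 26.63
Round up to the next whole number: n = 27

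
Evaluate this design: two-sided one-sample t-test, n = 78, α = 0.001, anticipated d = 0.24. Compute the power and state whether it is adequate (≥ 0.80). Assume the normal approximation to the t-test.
Power ≈ 0.12; the study is underpowered (power < 0.80)

Power calculation (one-sample t-test, normal approximation):
z_β = d · √n - z_{α/2}
z_β = 0.24 · √78 - 3.291
z_β = 0.24 · 8.832 - 3.291
z_β = -1.171

Power = Φ(z_β) = Φ(-1.171) ≈ 0.121

Effect size d = 0.24 is small by Cohen's convention (0.2/0.5/0.8).

Threshold: power ≥ 0.80 is conventionally adequate.
Power ≈ 0.12 → the study is underpowered (power < 0.80).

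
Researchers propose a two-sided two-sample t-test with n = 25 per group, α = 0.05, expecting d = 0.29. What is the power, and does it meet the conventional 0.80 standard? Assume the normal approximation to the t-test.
Power ≈ 0.17; the study is underpowered (power < 0.80)

Power calculation (two-sample t-test, normal approximation):
z_β = d · √(n/2) - z_{α/2}
z_β = 0.29 · √(25/2) - 1.960
z_β = 0.29 · 3.536 - 1.960
z_β = -0.935

Power = Φ(z_β) = Φ(-0.935) ≈ 0.175

Effect size d = 0.29 is small by Cohen's convention (0.2/0.5/0.8).

Threshold: power ≥ 0.80 is conventionally adequate.
Power ≈ 0.17 → the study is underpowered (power < 0.80).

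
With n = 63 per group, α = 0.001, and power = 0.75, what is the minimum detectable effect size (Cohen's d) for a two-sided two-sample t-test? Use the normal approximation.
d ≈ 0.71

Minimum detectable effect (two-sample t-test, normal approximation):
d = (z_{α/2} + z_β) / √(n/2)
d = (3.291 + 0.674) / √(63/2)
d = 3.965 / 5.612
d ≈ 0.71

By Cohen's convention (0.2 small / 0.5 medium / 0.8 large): medium effect.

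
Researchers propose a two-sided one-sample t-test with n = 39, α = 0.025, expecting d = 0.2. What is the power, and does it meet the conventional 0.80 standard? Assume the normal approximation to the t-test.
Power ≈ 0.16; the study is underpowered (power < 0.80)

Power calculation (one-sample t-test, normal approximation):
z_β = d · √n - z_{α/2}
z_β = 0.2 · √39 - 2.241
z_β = 0.2 · 6.245 - 2.241
z_β = -0.992

Power = Φ(z_β) = Φ(-0.992) ≈ 0.161

Effect size d = 0.2 is small by Cohen's convention (0.2/0.5/0.8).

Threshold: power ≥ 0.80 is conventionally adequate.
Power ≈ 0.16 → the study is underpowered (power < 0.80).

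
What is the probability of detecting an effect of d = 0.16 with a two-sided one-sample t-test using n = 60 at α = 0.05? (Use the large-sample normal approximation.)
Power ≈ 0.24

Power calculation (one-sample t-test, normal approximation):
z_β = d · √n - z_{α/2}
z_β = 0.16 · √60 - 1.960
z_β = 0.16 · 7.746 - 1.960
z_β = -0.721

Power = Φ(z_β) = Φ(-0.721) ≈ 0.236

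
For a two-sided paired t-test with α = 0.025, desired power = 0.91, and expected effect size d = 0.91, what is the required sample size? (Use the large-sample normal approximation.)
n = 16 pairs

Sample size formula (paired t-test, normal approximation):
n = ((z_{α/2} + z_β) / d)²

z_{α/2} = 2.241 (for α = 0.025, two-sided)
z_β = 1.341 (for power = 0.91)
d = 0.91

n = ((2.241 + 1.341) / 0.91)²
n = (3.936)²
n ≈ 15.49
Round up to the next whole number: n = 16 pairs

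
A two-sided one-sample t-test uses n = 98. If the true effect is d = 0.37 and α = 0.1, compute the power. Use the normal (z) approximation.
Power ≈ 0.98

Power calculation (one-sample t-test, normal approximation):
z_β = d · √n - z_{α/2}
z_β = 0.37 · √98 - 1.645
z_β = 0.37 · 9.899 - 1.645
z_β = 2.018

Power = Φ(z_β) = Φ(2.018) ≈ 0.978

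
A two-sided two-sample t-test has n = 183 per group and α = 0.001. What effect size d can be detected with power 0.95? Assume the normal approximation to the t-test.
d ≈ 0.52

Minimum detectable effect (two-sample t-test, normal approximation):
d = (z_{α/2} + z_β) / √(n/2)
d = (3.291 + 1.645) / √(183/2)
d = 4.935 / 9.566
d ≈ 0.52

By Cohen's convention (0.2 small / 0.5 medium / 0.8 large): medium effect.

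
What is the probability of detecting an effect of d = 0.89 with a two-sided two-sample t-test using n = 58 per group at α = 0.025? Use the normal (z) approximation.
Power ≈ 0.99

Power calculation (two-sample t-test, normal approximation):
z_β = d · √(n/2) - z_{α/2}
z_β = 0.89 · √(58/2) - 2.241
z_β = 0.89 · 5.385 - 2.241
z_β = 2.551

Power = Φ(z_β) = Φ(2.551) ≈ 0.995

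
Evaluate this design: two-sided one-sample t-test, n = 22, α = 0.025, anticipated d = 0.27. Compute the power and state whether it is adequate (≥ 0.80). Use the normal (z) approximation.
Power ≈ 0.16; the study is underpowered (power < 0.80)

Power calculation (one-sample t-test, normal approximation):
z_β = d · √n - z_{α/2}
z_β = 0.27 · √22 - 2.241
z_β = 0.27 · 4.690 - 2.241
z_β = -0.975

Power = Φ(z_β) = Φ(-0.975) ≈ 0.165

Effect size d = 0.27 is small by Cohen's convention (0.2/0.5/0.8).

Threshold: power ≥ 0.80 is conventionally adequate.
Power ≈ 0.16 → the study is underpowered (power < 0.80).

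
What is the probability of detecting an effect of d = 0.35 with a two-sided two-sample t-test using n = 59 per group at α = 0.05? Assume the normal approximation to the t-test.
Power ≈ 0.48

Power calculation (two-sample t-test, normal approximation):
z_β = d · √(n/2) - z_{α/2}
z_β = 0.35 · √(59/2) - 1.960
z_β = 0.35 · 5.431 - 1.960
z_β = -0.059

Power = Φ(z_β) = Φ(-0.059) ≈ 0.476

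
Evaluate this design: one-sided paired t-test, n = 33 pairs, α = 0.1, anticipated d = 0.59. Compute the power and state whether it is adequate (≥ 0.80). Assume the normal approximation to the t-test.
Power ≈ 0.98; the study is adequately powered (power ≥ 0.80)

Power calculation (paired t-test, normal approximation):
z_β = d · √n - z_α
z_β = 0.59 · √33 - 1.282
z_β = 0.59 · 5.745 - 1.282
z_β = 2.108

Power = Φ(z_β) = Φ(2.108) ≈ 0.982

Effect size d = 0.59 is medium by Cohen's convention (0.2/0.5/0.8).

Threshold: power ≥ 0.80 is conventionally adequate.
Power ≈ 0.98 → the study is adequately powered (power ≥ 0.80).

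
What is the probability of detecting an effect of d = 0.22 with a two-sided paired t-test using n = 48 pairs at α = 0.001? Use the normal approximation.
Power ≈ 0.04

Power calculation (paired t-test, normal approximation):
z_β = d · √n - z_{α/2}
z_β = 0.22 · √48 - 3.291
z_β = 0.22 · 6.928 - 3.291
z_β = -1.766

Power = Φ(z_β) = Φ(-1.766) ≈ 0.039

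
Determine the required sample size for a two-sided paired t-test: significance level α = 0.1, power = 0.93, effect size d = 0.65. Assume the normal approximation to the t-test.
n = 24 pairs

Sample size formula (paired t-test, normal approximation):
n = ((z_{α/2} + z_β) / d)²

z_{α/2} = 1.645 (for α = 0.1, two-sided)
z_β = 1.476 (for power = 0.93)
d = 0.65

n = ((1.645 + 1.476) / 0.65)²
n = (4.802)²
n ≈ 23.06
Round up to the next whole number: n = 24 pairs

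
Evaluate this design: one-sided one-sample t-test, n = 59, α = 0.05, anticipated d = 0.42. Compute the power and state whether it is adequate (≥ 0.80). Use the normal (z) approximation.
Power ≈ 0.94; the study is adequately powered (power ≥ 0.80)

Power calculation (one-sample t-test, normal approximation):
z_β = d · √n - z_α
z_β = 0.42 · √59 - 1.645
z_β = 0.42 · 7.681 - 1.645
z_β = 1.581

Power = Φ(z_β) = Φ(1.581) ≈ 0.943

Effect size d = 0.42 is small by Cohen's convention (0.2/0.5/0.8).

Threshold: power ≥ 0.80 is conventionally adequate.
Power ≈ 0.94 → the study is adequately powered (power ≥ 0.80).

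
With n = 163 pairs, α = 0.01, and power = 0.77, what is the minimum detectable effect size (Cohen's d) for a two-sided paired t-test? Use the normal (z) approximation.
d ≈ 0.26

Minimum detectable effect (paired t-test, normal approximation):
d = (z_{α/2} + z_β) / √n
d = (2.576 + 0.739) / √163
d = 3.315 / 12.767
d ≈ 0.26

By Cohen's convention (0.2 small / 0.5 medium / 0.8 large): small effect.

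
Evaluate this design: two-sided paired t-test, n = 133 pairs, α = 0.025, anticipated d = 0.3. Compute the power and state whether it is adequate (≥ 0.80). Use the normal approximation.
Power ≈ 0.89; the study is adequately powered (power ≥ 0.80)

Power calculation (paired t-test, normal approximation):
z_β = d · √n - z_{α/2}
z_β = 0.3 · √133 - 2.241
z_β = 0.3 · 11.533 - 2.241
z_β = 1.218

Power = Φ(z_β) = Φ(1.218) ≈ 0.888

Effect size d = 0.3 is small by Cohen's convention (0.2/0.5/0.8).

Threshold: power ≥ 0.80 is conventionally adequate.
Power ≈ 0.89 → the study is adequately powered (power ≥ 0.80).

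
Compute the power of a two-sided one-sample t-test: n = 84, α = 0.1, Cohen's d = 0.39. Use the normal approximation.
Power ≈ 0.97

Power calculation (one-sample t-test, normal approximation):
z_β = d · √n - z_{α/2}
z_β = 0.39 · √84 - 1.645
z_β = 0.39 · 9.165 - 1.645
z_β = 1.930

Power = Φ(z_β) = Φ(1.930) ≈ 0.973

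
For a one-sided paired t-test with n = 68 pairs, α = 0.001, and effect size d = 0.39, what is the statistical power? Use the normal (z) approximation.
Power ≈ 0.55

Power calculation (paired t-test, normal approximation):
z_β = d · √n - z_α
z_β = 0.39 · √68 - 3.090
z_β = 0.39 · 8.246 - 3.090
z_β = 0.126

Power = Φ(z_β) = Φ(0.126) ≈ 0.550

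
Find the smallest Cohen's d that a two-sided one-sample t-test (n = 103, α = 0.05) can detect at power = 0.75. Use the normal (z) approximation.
d ≈ 0.26

Minimum detectable effect (one-sample t-test, normal approximation):
d = (z_{α/2} + z_β) / √n
d = (1.960 + 0.674) / √103
d = 2.634 / 10.149
d ≈ 0.26

By Cohen's convention (0.2 small / 0.5 medium / 0.8 large): small effect.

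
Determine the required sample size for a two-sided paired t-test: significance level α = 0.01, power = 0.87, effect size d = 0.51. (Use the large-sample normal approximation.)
n = 53 pairs

Sample size formula (paired t-test, normal approximation):
n = ((z_{α/2} + z_β) / d)²

z_{α/2} = 2.576 (for α = 0.01, two-sided)
z_β = 1.126 (for power = 0.87)
d = 0.51

n = ((2.576 + 1.126) / 0.51)²
n = (7.259)²
n ≈ 52.69
Round up to the next whole number: n = 53 pairs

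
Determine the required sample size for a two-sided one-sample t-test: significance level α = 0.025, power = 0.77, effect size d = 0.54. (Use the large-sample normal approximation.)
n = 31

Sample size formula (one-sample t-test, normal approximation):
n = ((z_{α/2} + z_β) / d)²

z_{α/2} = 2.241 (for α = 0.025, two-sided)
z_β = 0.739 (for power = 0.77)
d = 0.54

n = ((2.241 + 0.739) / 0.54)²
n = (5.519)²
n ≈ 30.46
Round up to the next whole number: n = 31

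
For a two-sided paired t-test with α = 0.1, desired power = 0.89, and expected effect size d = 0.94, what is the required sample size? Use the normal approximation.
n = 10 pairs

Sample size formula (paired t-test, normal approximation):
n = ((z_{α/2} + z_β) / d)²

z_{α/2} = 1.645 (for α = 0.1, two-sided)
z_β = 1.227 (for power = 0.89)
d = 0.94

n = ((1.645 + 1.227) / 0.94)²
n = (3.055)²
n ≈ 9.33
Round up to the next whole number: n = 10 pairs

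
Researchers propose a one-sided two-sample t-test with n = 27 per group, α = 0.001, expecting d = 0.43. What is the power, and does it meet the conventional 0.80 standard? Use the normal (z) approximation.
Power ≈ 0.07; the study is underpowered (power < 0.80)

Power calculation (two-sample t-test, normal approximation):
z_β = d · √(n/2) - z_α
z_β = 0.43 · √(27/2) - 3.090
z_β = 0.43 · 3.674 - 3.090
z_β = -1.510

Power = Φ(z_β) = Φ(-1.510) ≈ 0.065

Effect size d = 0.43 is small by Cohen's convention (0.2/0.5/0.8).

Threshold: power ≥ 0.80 is conventionally adequate.
Power ≈ 0.07 → the study is underpowered (power < 0.80).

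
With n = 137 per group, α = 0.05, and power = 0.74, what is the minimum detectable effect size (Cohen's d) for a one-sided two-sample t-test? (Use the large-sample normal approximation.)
d ≈ 0.28

Minimum detectable effect (two-sample t-test, normal approximation):
d = (z_α + z_β) / √(n/2)
d = (1.645 + 0.643) / √(137/2)
d = 2.288 / 8.276
d ≈ 0.28

By Cohen's convention (0.2 small / 0.5 medium / 0.8 large): small effect.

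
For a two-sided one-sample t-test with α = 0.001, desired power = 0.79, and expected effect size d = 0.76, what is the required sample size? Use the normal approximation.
n = 30

Sample size formula (one-sample t-test, normal approximation):
n = ((z_{α/2} + z_β) / d)²

z_{α/2} = 3.291 (for α = 0.001, two-sided)
z_β = 0.806 (for power = 0.79)
d = 0.76

n = ((3.291 + 0.806) / 0.76)²
n = (5.391)²
n ≈ 29.06
Round up to the next whole number: n = 30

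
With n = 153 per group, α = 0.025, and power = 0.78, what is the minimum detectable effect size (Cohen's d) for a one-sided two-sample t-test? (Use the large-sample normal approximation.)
d ≈ 0.31

Minimum detectable effect (two-sample t-test, normal approximation):
d = (z_α + z_β) / √(n/2)
d = (1.960 + 0.772) / √(153/2)
d = 2.732 / 8.746
d ≈ 0.31

By Cohen's convention (0.2 small / 0.5 medium / 0.8 large): small effect.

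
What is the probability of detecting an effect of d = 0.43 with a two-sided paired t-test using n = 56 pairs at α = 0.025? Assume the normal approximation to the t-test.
Power ≈ 0.84

Power calculation (paired t-test, normal approximation):
z_β = d · √n - z_{α/2}
z_β = 0.43 · √56 - 2.241
z_β = 0.43 · 7.483 - 2.241
z_β = 0.976

Power = Φ(z_β) = Φ(0.976) ≈ 0.836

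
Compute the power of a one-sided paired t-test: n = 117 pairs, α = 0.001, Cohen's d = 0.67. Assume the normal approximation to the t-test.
Power ≈ 1.00

Power calculation (paired t-test, normal approximation):
z_β = d · √n - z_α
z_β = 0.67 · √117 - 3.090
z_β = 0.67 · 10.817 - 3.090
z_β = 4.157

Power = Φ(z_β) = Φ(4.157) ≈ 1.000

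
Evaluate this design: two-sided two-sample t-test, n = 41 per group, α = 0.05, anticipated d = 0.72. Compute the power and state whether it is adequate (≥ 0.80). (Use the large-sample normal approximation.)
Power ≈ 0.90; the study is adequately powered (power ≥ 0.80)

Power calculation (two-sample t-test, normal approximation):
z_β = d · √(n/2) - z_{α/2}
z_β = 0.72 · √(41/2) - 1.960
z_β = 0.72 · 4.528 - 1.960
z_β = 1.300

Power = Φ(z_β) = Φ(1.300) ≈ 0.903

Effect size d = 0.72 is medium by Cohen's convention (0.2/0.5/0.8).

Threshold: power ≥ 0.80 is conventionally adequate.
Power ≈ 0.90 → the study is adequately powered (power ≥ 0.80).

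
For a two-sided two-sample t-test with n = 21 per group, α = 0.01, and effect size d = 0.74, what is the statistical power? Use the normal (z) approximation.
Power ≈ 0.43

Power calculation (two-sample t-test, normal approximation):
z_β = d · √(n/2) - z_{α/2}
z_β = 0.74 · √(21/2) - 2.576
z_β = 0.74 · 3.240 - 2.576
z_β = -0.178

Power = Φ(z_β) = Φ(-0.178) ≈ 0.429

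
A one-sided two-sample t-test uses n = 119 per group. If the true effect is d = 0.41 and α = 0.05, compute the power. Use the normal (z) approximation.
Power ≈ 0.94

Power calculation (two-sample t-test, normal approximation):
z_β = d · √(n/2) - z_α
z_β = 0.41 · √(119/2) - 1.645
z_β = 0.41 · 7.714 - 1.645
z_β = 1.518

Power = Φ(z_β) = Φ(1.518) ≈ 0.935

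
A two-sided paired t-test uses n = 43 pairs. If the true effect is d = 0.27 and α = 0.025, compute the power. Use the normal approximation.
Power ≈ 0.32

Power calculation (paired t-test, normal approximation):
z_β = d · √n - z_{α/2}
z_β = 0.27 · √43 - 2.241
z_β = 0.27 · 6.557 - 2.241
z_β = -0.471

Power = Φ(z_β) = Φ(-0.471) ≈ 0.319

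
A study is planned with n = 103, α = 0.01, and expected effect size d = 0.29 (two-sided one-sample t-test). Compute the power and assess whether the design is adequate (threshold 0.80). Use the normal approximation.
Power ≈ 0.64; the study is underpowered (power < 0.80)

Power calculation (one-sample t-test, normal approximation):
z_β = d · √n - z_{α/2}
z_β = 0.29 · √103 - 2.576
z_β = 0.29 · 10.149 - 2.576
z_β = 0.367

Power = Φ(z_β) = Φ(0.367) ≈ 0.643

Effect size d = 0.29 is small by Cohen's convention (0.2/0.5/0.8).

Threshold: power ≥ 0.80 is conventionally adequate.
Power ≈ 0.64 → the study is underpowered (power < 0.80).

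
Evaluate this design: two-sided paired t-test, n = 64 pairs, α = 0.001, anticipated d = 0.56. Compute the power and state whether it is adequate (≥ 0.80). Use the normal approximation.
Power ≈ 0.88; the study is adequately powered (power ≥ 0.80)

Power calculation (paired t-test, normal approximation):
z_β = d · √n - z_{α/2}
z_β = 0.56 · √64 - 3.291
z_β = 0.56 · 8.000 - 3.291
z_β = 1.189

Power = Φ(z_β) = Φ(1.189) ≈ 0.883

Effect size d = 0.56 is medium by Cohen's convention (0.2/0.5/0.8).

Threshold: power ≥ 0.80 is conventionally adequate.
Power ≈ 0.88 → the study is adequately powered (power ≥ 0.80).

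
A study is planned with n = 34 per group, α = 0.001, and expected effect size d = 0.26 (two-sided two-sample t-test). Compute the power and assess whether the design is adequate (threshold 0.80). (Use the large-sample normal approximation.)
Power ≈ 0.01; the study is underpowered (power < 0.80)

Power calculation (two-sample t-test, normal approximation):
z_β = d · √(n/2) - z_{α/2}
z_β = 0.26 · √(34/2) - 3.291
z_β = 0.26 · 4.123 - 3.291
z_β = -2.219

Power = Φ(z_β) = Φ(-2.219) ≈ 0.013

Effect size d = 0.26 is small by Cohen's convention (0.2/0.5/0.8).

Threshold: power ≥ 0.80 is conventionally adequate.
Power ≈ 0.01 → the study is underpowered (power < 0.80).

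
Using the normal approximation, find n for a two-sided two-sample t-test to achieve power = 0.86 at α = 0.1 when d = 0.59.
n = 43 per group

Sample size formula (two-sample t-test, normal approximation):
n = 2 · ((z_{α/2} + z_β) / d)²

z_{α/2} = 1.645 (for α = 0.1, two-sided)
z_β = 1.080 (for power = 0.86)
d = 0.59

n = 2 · ((1.645 + 1.080) / 0.59)²
n = 2 · (4.619)²
n ≈ 42.67
Round up to the next whole number: n = 43 per group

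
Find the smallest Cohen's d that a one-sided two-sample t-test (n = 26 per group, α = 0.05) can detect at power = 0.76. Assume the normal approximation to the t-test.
d ≈ 0.65

Minimum detectable effect (two-sample t-test, normal approximation):
d = (z_α + z_β) / √(n/2)
d = (1.645 + 0.706) / √(26/2)
d = 2.351 / 3.606
d ≈ 0.65

By Cohen's convention (0.2 small / 0.5 medium / 0.8 large): medium effect.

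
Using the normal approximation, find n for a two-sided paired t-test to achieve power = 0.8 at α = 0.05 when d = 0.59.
n = 23 pairs

Sample size formula (paired t-test, normal approximation):
n = ((z_{α/2} + z_β) / d)²

z_{α/2} = 1.960 (for α = 0.05, two-sided)
z_β = 0.842 (for power = 0.8)
d = 0.59

n = ((1.960 + 0.842) / 0.59)²
n = (4.749)²
n ≈ 22.55
Round up to the next whole number: n = 23 pairs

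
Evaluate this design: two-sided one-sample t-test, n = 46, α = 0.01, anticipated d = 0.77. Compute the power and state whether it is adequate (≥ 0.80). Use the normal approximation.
Power ≈ 1.00; the study is adequately powered (power ≥ 0.80)

Power calculation (one-sample t-test, normal approximation):
z_β = d · √n - z_{α/2}
z_β = 0.77 · √46 - 2.576
z_β = 0.77 · 6.782 - 2.576
z_β = 2.647

Power = Φ(z_β) = Φ(2.647) ≈ 0.996

Effect size d = 0.77 is medium by Cohen's convention (0.2/0.5/0.8).

Threshold: power ≥ 0.80 is conventionally adequate.
Power ≈ 1.00 → the study is adequately powered (power ≥ 0.80).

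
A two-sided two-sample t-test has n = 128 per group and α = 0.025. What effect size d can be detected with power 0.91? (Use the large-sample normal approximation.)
d ≈ 0.45

Minimum detectable effect (two-sample t-test, normal approximation):
d = (z_{α/2} + z_β) / √(n/2)
d = (2.241 + 1.341) / √(128/2)
d = 3.582 / 8.000
d ≈ 0.45

By Cohen's convention (0.2 small / 0.5 medium / 0.8 large): small effect.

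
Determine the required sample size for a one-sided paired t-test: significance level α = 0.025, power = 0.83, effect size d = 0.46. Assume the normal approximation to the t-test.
n = 41 pairs

Sample size formula (paired t-test, normal approximation):
n = ((z_α + z_β) / d)²

z_α = 1.960 (for α = 0.025, one-sided)
z_β = 0.954 (for power = 0.83)
d = 0.46

n = ((1.960 + 0.954) / 0.46)²
n = (6.335)²
n ≈ 40.13
Round up to the next whole number: n = 41 pairs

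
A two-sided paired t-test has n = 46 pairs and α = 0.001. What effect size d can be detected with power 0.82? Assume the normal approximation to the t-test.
d ≈ 0.62

Minimum detectable effect (paired t-test, normal approximation):
d = (z_{α/2} + z_β) / √n
d = (3.291 + 0.915) / √46
d = 4.206 / 6.782
d ≈ 0.62

By Cohen's convention (0.2 small / 0.5 medium / 0.8 large): medium effect.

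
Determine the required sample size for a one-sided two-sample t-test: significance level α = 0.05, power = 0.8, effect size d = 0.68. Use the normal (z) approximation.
n = 27 per group

Sample size formula (two-sample t-test, normal approximation):
n = 2 · ((z_α + z_β) / d)²

z_α = 1.645 (for α = 0.05, one-sided)
z_β = 0.842 (for power = 0.8)
d = 0.68

n = 2 · ((1.645 + 0.842) / 0.68)²
n = 2 · (3.657)²
n ≈ 26.75
Round up to the next whole number: n = 27 per group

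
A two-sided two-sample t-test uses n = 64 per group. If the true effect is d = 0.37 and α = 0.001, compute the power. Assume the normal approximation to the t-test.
Power ≈ 0.12

Power calculation (two-sample t-test, normal approximation):
z_β = d · √(n/2) - z_{α/2}
z_β = 0.37 · √(64/2) - 3.291
z_β = 0.37 · 5.657 - 3.291
z_β = -1.197

Power = Φ(z_β) = Φ(-1.197) ≈ 0.116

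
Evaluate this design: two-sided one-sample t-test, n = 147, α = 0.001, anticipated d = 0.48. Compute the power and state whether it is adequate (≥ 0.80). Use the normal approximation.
Power ≈ 0.99; the study is adequately powered (power ≥ 0.80)

Power calculation (one-sample t-test, normal approximation):
z_β = d · √n - z_{α/2}
z_β = 0.48 · √147 - 3.291
z_β = 0.48 · 12.124 - 3.291
z_β = 2.529

Power = Φ(z_β) = Φ(2.529) ≈ 0.994

Effect size d = 0.48 is small by Cohen's convention (0.2/0.5/0.8).

Threshold: power ≥ 0.80 is conventionally adequate.
Power ≈ 0.99 → the study is adequately powered (power ≥ 0.80).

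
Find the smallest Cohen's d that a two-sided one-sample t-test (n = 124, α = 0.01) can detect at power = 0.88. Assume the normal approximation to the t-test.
d ≈ 0.34

Minimum detectable effect (one-sample t-test, normal approximation):
d = (z_{α/2} + z_β) / √n
d = (2.576 + 1.175) / √124
d = 3.751 / 11.136
d ≈ 0.34

By Cohen's convention (0.2 small / 0.5 medium / 0.8 large): small effect.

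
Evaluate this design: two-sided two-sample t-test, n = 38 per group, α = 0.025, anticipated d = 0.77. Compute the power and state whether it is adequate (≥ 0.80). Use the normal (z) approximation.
Power ≈ 0.87; the study is adequately powered (power ≥ 0.80)

Power calculation (two-sample t-test, normal approximation):
z_β = d · √(n/2) - z_{α/2}
z_β = 0.77 · √(38/2) - 2.241
z_β = 0.77 · 4.359 - 2.241
z_β = 1.115

Power = Φ(z_β) = Φ(1.115) ≈ 0.868

Effect size d = 0.77 is medium by Cohen's convention (0.2/0.5/0.8).

Threshold: power ≥ 0.80 is conventionally adequate.
Power ≈ 0.87 → the study is adequately powered (power ≥ 0.80).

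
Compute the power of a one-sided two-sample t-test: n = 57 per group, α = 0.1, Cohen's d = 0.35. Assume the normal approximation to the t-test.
Power ≈ 0.72

Power calculation (two-sample t-test, normal approximation):
z_β = d · √(n/2) - z_α
z_β = 0.35 · √(57/2) - 1.282
z_β = 0.35 · 5.339 - 1.282
z_β = 0.587

Power = Φ(z_β) = Φ(0.587) ≈ 0.721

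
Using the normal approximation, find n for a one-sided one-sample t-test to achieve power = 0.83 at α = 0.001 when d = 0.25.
n = 262

Sample size formula (one-sample t-test, normal approximation):
n = ((z_α + z_β) / d)²

z_α = 3.090 (for α = 0.001, one-sided)
z_β = 0.954 (for power = 0.83)
d = 0.25

n = ((3.090 + 0.954) / 0.25)²
n = (16.176)²
n ≈ 261.66
Round up to the next whole number: n = 262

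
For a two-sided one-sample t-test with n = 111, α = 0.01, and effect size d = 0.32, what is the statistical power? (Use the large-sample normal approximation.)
Power ≈ 0.79

Power calculation (one-sample t-test, normal approximation):
z_β = d · √n - z_{α/2}
z_β = 0.32 · √111 - 2.576
z_β = 0.32 · 10.536 - 2.576
z_β = 0.796

Power = Φ(z_β) = Φ(0.796) ≈ 0.787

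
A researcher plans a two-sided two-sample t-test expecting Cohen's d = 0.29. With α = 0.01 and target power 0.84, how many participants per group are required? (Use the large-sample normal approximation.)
n = 304 per group

Sample size formula (two-sample t-test, normal approximation):
n = 2 · ((z_{α/2} + z_β) / d)²

z_{α/2} = 2.576 (for α = 0.01, two-sided)
z_β = 0.994 (for power = 0.84)
d = 0.29

n = 2 · ((2.576 + 0.994) / 0.29)²
n = 2 · (12.310)²
n ≈ 303.07
Round up to the next whole number: n = 304 per group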